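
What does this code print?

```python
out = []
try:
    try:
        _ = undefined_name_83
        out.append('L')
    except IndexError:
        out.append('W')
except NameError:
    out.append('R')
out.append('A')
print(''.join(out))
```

Execution trace: 'R' (outer except NameError) → 'A' (after the try/except). Output: RA

Answer: RA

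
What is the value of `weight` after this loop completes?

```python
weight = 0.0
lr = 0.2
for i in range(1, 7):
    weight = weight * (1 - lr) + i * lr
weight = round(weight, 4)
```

Moving average with lr=0.2
`weight` takes the values: 0.0 → 0.2 → 0.56 → 1.048 → 1.6384 → 2.31072 → 3.048576 → 3.0486

Answer: 3.0486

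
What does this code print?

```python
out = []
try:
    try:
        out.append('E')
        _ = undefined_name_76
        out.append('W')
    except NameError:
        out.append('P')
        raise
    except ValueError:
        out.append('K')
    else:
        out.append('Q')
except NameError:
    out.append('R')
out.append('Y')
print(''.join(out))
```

Execution trace: 'E' (try body) → 'P' (except NameError) → 'R' (outer except NameError) → 'Y' (after the try/except). Output: EPRY

Answer: EPRY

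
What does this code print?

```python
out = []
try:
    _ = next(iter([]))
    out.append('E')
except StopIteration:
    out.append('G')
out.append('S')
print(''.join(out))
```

Execution trace: 'G' (except StopIteration) → 'S' (after the try/except). Output: GS

Answer: GS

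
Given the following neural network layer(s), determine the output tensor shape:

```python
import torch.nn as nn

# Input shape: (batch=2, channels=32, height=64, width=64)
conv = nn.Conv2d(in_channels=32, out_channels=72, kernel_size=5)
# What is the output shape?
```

Input: (2, 32, 64, 64) -> Output: (2, 72, 60, 60)

Answer: (2, 72, 60, 60)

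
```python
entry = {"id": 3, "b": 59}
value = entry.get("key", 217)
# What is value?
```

Trace:
`entry = {"id": 3, "b": 59}` → entry = {'id': 3, 'b': 59}
`value = entry.get("key", 217)` → value = 217
So value = 217

Answer: 217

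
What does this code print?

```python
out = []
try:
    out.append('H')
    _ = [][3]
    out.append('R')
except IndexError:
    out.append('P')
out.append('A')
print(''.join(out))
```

Execution trace: 'H' (try body) → 'P' (except IndexError) → 'A' (after the try/except). Output: HPA

Answer: HPA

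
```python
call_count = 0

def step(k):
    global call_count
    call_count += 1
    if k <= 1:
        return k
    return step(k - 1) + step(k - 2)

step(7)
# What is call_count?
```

Calls(k) = 1 + Calls(k-1) + Calls(k-2); Calls(0)=Calls(1)=1. For k=7 this gives 41.

Answer: 41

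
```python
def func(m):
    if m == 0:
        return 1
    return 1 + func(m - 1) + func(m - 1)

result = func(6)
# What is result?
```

func(m) = 1 + 2·func(m-1), func(0)=1. Closed form: (1+1)·2^6 - 1 = 127.

Answer: 127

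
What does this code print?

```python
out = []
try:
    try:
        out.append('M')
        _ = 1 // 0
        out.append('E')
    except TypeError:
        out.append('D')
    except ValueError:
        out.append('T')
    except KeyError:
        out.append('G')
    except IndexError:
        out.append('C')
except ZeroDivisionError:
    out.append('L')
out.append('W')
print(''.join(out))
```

Execution trace: 'M' (try body) → 'L' (outer except ZeroDivisionError) → 'W' (after the try/except). Output: MLW

Answer: MLW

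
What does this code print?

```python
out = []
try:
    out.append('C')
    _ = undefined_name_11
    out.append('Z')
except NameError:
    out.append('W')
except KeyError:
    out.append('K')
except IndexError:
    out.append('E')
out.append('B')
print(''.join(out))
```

Execution trace: 'C' (try body) → 'W' (except NameError) → 'B' (after the try/except). Output: CWB

Answer: CWB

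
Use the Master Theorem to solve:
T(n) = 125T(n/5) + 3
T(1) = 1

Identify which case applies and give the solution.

a=125, b=5, f(n)=3. log_5(125) = 3. Since c=0 < 3, Case 1 applies: T(n) = Θ(n^log_b(a)) = O(n^3).

Answer: O(n^3) - Case 1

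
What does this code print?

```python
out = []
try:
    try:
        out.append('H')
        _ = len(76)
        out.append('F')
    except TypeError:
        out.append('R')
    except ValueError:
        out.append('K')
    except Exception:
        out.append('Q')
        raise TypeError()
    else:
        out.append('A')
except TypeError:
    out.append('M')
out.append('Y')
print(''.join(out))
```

Execution trace: 'H' (inner try body) → 'R' (inner except TypeError) → 'Y' (after the try/except). Output: HRY

Answer: HRY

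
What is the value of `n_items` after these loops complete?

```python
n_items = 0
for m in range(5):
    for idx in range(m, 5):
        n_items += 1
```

Upper triangle: 5 + 4 + ... + 1
`n_items` takes the values: 0 → 1 → 2 → 3 → 4 → 5 → 6 → 7 → 8 → 9 → 10 → 11 → 12 → 13 → 14 → 15

Answer: 15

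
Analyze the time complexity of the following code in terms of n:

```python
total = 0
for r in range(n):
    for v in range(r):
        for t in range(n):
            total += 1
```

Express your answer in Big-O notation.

Each loop level contributes: n × n × n. Multiplying the contributions gives O(n^3).

Answer: O(n^3)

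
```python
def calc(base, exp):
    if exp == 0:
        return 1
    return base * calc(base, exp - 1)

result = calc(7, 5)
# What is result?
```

calc(7, 5) = 7 * 7 * 7 * 7 * 7 = 16807

Answer: 16807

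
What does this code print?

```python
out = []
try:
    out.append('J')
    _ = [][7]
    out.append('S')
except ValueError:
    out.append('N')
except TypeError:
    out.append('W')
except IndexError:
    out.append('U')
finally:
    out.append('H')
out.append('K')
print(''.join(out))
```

Execution trace: 'J' (try body) → 'U' (except IndexError) → 'H' (finally) → 'K' (after the try/except). Output: JUHK

Answer: JUHK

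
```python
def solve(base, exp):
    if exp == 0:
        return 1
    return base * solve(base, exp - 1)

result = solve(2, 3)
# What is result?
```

solve(2, 3) = 2 * 2 * 2 = 8

Answer: 8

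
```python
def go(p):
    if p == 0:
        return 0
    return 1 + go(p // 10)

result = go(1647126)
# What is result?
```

Count of digits of 1647126: 7

Answer: 7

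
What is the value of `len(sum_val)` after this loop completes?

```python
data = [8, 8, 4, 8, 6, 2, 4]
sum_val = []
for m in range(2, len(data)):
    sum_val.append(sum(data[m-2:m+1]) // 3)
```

Number of 3-element averages
`sum_val` takes the values: [] → [6] → [6, 6] → [6, 6, 6] → [6, 6, 6, 5] → [6, 6, 6, 5, 4]
So `len(sum_val)` = 5

Answer: 5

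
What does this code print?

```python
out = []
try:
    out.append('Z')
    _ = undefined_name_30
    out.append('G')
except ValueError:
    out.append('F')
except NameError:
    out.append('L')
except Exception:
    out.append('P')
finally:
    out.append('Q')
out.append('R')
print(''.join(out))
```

Execution trace: 'Z' (try body) → 'L' (except NameError) → 'Q' (finally) → 'R' (after the try/except). Output: ZLQR

Answer: ZLQR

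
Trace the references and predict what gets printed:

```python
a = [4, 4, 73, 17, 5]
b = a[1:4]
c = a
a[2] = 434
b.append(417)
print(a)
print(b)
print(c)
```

Key concept: slice vs alias.
Step by step:
`a = [4, 4, 73, 17, 5]` → a = [4, 4, 73, 17, 5]
`b = a[1:4]` → b = [4, 73, 17]
`c = a` → c = [4, 4, 73, 17, 5] (same object as a)
`a[2] = 434` → a = [4, 4, 434, 17, 5] (same object as c); c = [4, 4, 434, 17, 5] (same object as a)
`b.append(417)` → b = [4, 73, 17, 417]
`print(a)` → prints [4, 4, 434, 17, 5]
`print(b)` → prints [4, 73, 17, 417]
`print(c)` → prints [4, 4, 434, 17, 5]

Answer:
[4, 4, 434, 17, 5]
[4, 73, 17, 417]
[4, 4, 434, 17, 5]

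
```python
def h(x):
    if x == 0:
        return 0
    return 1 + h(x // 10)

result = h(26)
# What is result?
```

Count of digits of 26: 2

Answer: 2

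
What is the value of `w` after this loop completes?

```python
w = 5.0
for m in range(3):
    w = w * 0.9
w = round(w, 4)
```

Exponential decay: 5.0 * 0.9^3
`w` takes the values: 5.0 → 4.5 → 4.05 → 3.645

Answer: 3.645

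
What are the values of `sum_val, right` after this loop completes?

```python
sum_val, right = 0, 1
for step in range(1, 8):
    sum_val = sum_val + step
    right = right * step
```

Sum and factorial of 1 to 7
`sum_val, right` takes the values: (0, 1) → (1, 1) → (3, 1) → (3, 2) → (6, 2) → (6, 6) → (10, 6) → (10, 24) → (15, 24) → (15, 120) → (21, 120) → (21, 720) → (28, 720) → (28, 5040)

Answer: 28, 5040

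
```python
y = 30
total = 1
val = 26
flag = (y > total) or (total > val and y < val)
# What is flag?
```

Trace:
`y = 30` → y = 30
`total = 1` → total = 1
`val = 26` → val = 26
`flag = (y > total) or (total > val and y < val)` → flag = True
So flag = True

Answer: True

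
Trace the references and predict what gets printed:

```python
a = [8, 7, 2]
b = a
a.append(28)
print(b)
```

Key concept: basic list aliasing.
Step by step:
`a = [8, 7, 2]` → a = [8, 7, 2]
`b = a` → b = [8, 7, 2] (same object as a)
`a.append(28)` → a = [8, 7, 2, 28] (same object as b); b = [8, 7, 2, 28] (same object as a)
`print(b)` → prints [8, 7, 2, 28]

Answer: [8, 7, 2, 28]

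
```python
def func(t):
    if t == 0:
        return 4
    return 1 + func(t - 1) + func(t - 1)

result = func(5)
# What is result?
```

func(t) = 1 + 2·func(t-1), func(0)=4. Closed form: (4+1)·2^5 - 1 = 159.

Answer: 159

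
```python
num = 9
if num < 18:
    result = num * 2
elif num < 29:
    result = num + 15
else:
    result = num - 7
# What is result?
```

Trace:
`num = 9` → num = 9
`if num < 18: ...` → num < 18 is True → result = 18
So result = 18

Answer: 18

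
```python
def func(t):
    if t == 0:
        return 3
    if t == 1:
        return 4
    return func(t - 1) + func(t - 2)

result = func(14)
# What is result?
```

Build up from base cases: func(0)=3, func(1)=4, func(2)=7, func(3)=11, func(4)=18, func(5)=29, func(6)=47, ..., func(14)=2207

Answer: 2207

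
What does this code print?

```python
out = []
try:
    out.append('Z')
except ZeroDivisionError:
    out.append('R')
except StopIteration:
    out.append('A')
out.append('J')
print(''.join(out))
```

Execution trace: 'Z' (try body, no exception) → 'J' (after the try/except). Output: ZJ

Answer: ZJ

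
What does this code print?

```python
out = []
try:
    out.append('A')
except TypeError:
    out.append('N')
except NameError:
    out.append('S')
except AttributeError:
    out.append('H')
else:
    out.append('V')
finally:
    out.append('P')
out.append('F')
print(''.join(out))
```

Execution trace: 'A' (try body, no exception) → 'V' (else) → 'P' (finally) → 'F' (after the try/except). Output: AVPF

Answer: AVPF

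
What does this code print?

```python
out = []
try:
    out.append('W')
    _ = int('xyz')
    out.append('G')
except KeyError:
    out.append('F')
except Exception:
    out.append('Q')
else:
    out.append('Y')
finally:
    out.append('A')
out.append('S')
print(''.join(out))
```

Execution trace: 'W' (try body) → 'Q' (except Exception) → 'A' (finally) → 'S' (after the try/except). Output: WQAS

Answer: WQAS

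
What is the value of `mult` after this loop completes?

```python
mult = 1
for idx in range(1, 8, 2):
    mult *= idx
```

Product of 1, 3, 5, ... up to 7
`mult` takes the values: 1 → 3 → 15 → 105

Answer: 105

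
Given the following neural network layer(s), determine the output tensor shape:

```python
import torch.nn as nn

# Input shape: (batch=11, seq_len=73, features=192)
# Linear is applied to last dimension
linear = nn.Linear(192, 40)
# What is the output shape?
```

Input: (11, 73, 192) -> Output: (11, 73, 40)

Answer: (11, 73, 40)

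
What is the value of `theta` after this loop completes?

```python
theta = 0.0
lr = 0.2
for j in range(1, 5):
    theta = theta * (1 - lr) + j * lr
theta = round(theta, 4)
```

Moving average with lr=0.2
`theta` takes the values: 0.0 → 0.2 → 0.56 → 1.048 → 1.6384

Answer: 1.6384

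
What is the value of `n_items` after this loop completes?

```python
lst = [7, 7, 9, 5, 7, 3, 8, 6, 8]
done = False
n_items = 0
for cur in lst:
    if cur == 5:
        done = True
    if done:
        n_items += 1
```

Count elements after first 5 in [7, 7, 9, 5, 7, 3, 8, 6, 8]
`n_items` takes the values: 0 → 1 → 2 → 3 → 4 → 5 → 6

Answer: 6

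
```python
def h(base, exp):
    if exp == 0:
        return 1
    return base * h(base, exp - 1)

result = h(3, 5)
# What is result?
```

h(3, 5) = 3 * 3 * 3 * 3 * 3 = 243

Answer: 243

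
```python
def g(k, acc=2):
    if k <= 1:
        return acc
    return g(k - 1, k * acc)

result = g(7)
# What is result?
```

Accumulator trace (n, acc): (7, 2) -> (6, 14) -> (5, 84) -> (4, 420) -> (3, 1680) -> (2, 5040) -> (1, 10080) -> return 10080

Answer: 10080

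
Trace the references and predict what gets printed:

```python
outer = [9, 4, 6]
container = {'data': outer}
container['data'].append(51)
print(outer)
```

Key concept: dict holds reference to list.
Step by step:
`outer = [9, 4, 6]` → outer = [9, 4, 6]
`container = {'data': outer}` → container = {'data': [9, 4, 6]}
`container['data'].append(51)` → outer = [9, 4, 6, 51]; container = {'data': [9, 4, 6, 51]}
`print(outer)` → prints [9, 4, 6, 51]

Answer: [9, 4, 6, 51]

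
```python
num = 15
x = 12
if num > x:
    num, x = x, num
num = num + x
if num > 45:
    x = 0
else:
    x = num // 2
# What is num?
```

Trace:
`num = 15` → num = 15
`x = 12` → x = 12
`if num > x: ...` → num > x is True → num = 12; x = 15
`num = num + x` → num = 27
`if num > 45: ...` → num > 45 is False, take else branch → x = 13
So num = 27

Answer: 27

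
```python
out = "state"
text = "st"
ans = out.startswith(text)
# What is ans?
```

Trace:
`out = "state"` → out = 'state'
`text = "st"` → text = 'st'
`ans = out.startswith(text)` → ans = True
So ans = True

Answer: True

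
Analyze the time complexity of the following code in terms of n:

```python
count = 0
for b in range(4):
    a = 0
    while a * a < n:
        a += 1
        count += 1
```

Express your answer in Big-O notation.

Each loop level contributes: 1 × √n. Multiplying the contributions gives O(√n).

Answer: O(√n)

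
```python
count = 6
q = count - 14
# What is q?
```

Trace:
`count = 6` → count = 6
`q = count - 14` → q = -8
So q = -8

Answer: -8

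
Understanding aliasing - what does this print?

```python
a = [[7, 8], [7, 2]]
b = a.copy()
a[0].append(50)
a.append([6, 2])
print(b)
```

Key concept: shallow copy with nested lists.
Step by step:
`a = [[7, 8], [7, 2]]` → a = [[7, 8], [7, 2]]
`b = a.copy()` → b = [[7, 8], [7, 2]]
`a[0].append(50)` → a = [[7, 8, 50], [7, 2]]; b = [[7, 8, 50], [7, 2]]
`a.append([6, 2])` → a = [[7, 8, 50], [7, 2], [6, 2]]
`print(b)` → prints [[7, 8, 50], [7, 2]]

Answer: [[7, 8, 50], [7, 2]]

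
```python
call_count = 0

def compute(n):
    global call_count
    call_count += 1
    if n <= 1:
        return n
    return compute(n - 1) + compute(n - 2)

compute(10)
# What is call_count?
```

Calls(n) = 1 + Calls(n-1) + Calls(n-2); Calls(0)=Calls(1)=1. For n=10 this gives 177.

Answer: 177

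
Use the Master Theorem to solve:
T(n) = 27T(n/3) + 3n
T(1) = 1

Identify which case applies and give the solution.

a=27, b=3, f(n)=3n. log_3(27) = 3. Since c=1 < 3, Case 1 applies: T(n) = Θ(n^log_b(a)) = O(n^3).

Answer: O(n^3) - Case 1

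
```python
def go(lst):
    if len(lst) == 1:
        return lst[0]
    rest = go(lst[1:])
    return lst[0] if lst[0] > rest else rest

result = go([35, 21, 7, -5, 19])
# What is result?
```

Recursive max over [35, 21, 7, -5, 19] = 35

Answer: 35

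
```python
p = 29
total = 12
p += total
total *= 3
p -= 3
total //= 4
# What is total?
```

Trace:
`p = 29` → p = 29
`total = 12` → total = 12
`p += total` → p = 41
`total *= 3` → total = 36
`p -= 3` → p = 38
`total //= 4` → total = 9
So total = 9

Answer: 9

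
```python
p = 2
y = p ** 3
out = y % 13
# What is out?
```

Trace:
`p = 2` → p = 2
`y = p ** 3` → y = 8
`out = y % 13` → out = 8
So out = 8

Answer: 8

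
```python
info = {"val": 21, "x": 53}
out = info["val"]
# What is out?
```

Trace:
`info = {"val": 21, "x": 53}` → info = {'val': 21, 'x': 53}
`out = info["val"]` → out = 21
So out = 21

Answer: 21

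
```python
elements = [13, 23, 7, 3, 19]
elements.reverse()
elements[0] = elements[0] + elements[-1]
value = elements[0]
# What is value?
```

Trace:
`elements = [13, 23, 7, 3, 19]` → elements = [13, 23, 7, 3, 19]
`elements.reverse()` → elements = [19, 3, 7, 23, 13]
`elements[0] = elements[0] + elements[-1]` → elements = [32, 3, 7, 23, 13]
`value = elements[0]` → value = 32
So value = 32

Answer: 32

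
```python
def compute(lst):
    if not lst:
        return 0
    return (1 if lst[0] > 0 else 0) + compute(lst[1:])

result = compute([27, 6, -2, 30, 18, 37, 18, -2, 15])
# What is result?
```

Count of positive elements in [27, 6, -2, 30, 18, 37, 18, -2, 15] = 7

Answer: 7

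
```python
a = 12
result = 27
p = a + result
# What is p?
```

Trace:
`a = 12` → a = 12
`result = 27` → result = 27
`p = a + result` → p = 39
So p = 39

Answer: 39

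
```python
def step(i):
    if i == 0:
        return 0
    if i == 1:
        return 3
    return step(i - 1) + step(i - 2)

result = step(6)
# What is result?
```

Build up from base cases: step(0)=0, step(1)=3, step(2)=3, step(3)=6, step(4)=9, step(5)=15, step(6)=24

Answer: 24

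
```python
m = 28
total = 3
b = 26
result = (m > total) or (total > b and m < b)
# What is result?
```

Trace:
`m = 28` → m = 28
`total = 3` → total = 3
`b = 26` → b = 26
`result = (m > total) or (total > b and m < b)` → result = True
So result = True

Answer: True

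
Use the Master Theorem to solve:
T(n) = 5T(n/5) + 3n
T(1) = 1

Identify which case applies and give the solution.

a=5, b=5, f(n)=3n. log_5(5) = 1. Since c=1 = 1, Case 2 applies: T(n) = Θ(n^log_b(a) · log n) = O(n log n).

Answer: O(n log n) - Case 2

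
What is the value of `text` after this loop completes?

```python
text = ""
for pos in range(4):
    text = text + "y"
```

Repeat 'y' 4 times
`text` takes the values: "" → "y" → "yy" → "yyy" → "yyyy"

Answer: "yyyy"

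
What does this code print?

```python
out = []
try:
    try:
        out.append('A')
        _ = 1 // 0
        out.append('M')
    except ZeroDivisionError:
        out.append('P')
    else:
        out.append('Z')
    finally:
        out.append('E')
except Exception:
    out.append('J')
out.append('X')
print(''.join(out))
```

Execution trace: 'A' (inner try body) → 'P' (inner except ZeroDivisionError) → 'E' (inner finally) → 'X' (after the try/except). Output: APEX

Answer: APEX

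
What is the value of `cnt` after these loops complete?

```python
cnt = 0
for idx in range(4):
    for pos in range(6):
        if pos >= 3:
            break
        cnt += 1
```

Inner breaks at 3, outer runs 4 times
`cnt` takes the values: 0 → 1 → 2 → 3 → 4 → 5 → 6 → 7 → 8 → 9 → 10 → 11 → 12

Answer: 12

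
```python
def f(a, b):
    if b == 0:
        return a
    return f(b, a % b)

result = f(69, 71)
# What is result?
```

f(69, 71) -> f(71, 69) -> f(69, 2) -> f(2, 1) -> f(1, 0) -> 1

Answer: 1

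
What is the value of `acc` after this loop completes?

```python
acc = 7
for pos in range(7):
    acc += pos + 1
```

Start at 7, add 1 to 7 = 35
`acc` takes the values: 7 → 8 → 10 → 13 → 17 → 22 → 28 → 35

Answer: 35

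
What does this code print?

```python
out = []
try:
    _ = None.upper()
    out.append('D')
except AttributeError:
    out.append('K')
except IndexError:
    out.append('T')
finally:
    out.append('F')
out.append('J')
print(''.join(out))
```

Execution trace: 'K' (except AttributeError) → 'F' (finally) → 'J' (after the try/except). Output: KFJ

Answer: KFJ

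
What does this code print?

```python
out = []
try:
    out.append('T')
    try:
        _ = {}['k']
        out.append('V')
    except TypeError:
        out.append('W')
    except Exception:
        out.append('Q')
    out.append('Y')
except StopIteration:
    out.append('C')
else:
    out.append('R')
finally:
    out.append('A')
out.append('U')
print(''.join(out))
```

Execution trace: 'T' (try body) → 'Q' (inner except Exception) → 'Y' (try body, no exception) → 'R' (else) → 'A' (finally) → 'U' (after the try/except). Output: TQYRAU

Answer: TQYRAU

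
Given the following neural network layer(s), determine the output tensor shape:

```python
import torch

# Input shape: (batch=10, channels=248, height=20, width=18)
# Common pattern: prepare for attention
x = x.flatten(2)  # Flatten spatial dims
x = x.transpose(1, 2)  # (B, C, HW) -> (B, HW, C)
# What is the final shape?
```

Input: (10, 248, 20, 18) -> after flatten(2): (10, 248, 360) -> Output: (10, 360, 248)

Answer: (10, 360, 248)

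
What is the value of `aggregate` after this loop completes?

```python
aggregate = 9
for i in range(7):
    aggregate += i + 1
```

Start at 9, add 1 to 7 = 37
`aggregate` takes the values: 9 → 10 → 12 → 15 → 19 → 24 → 30 → 37

Answer: 37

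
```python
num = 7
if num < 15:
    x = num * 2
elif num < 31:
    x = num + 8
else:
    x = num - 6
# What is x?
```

Trace:
`num = 7` → num = 7
`if num < 15: ...` → num < 15 is True → x = 14
So x = 14

Answer: 14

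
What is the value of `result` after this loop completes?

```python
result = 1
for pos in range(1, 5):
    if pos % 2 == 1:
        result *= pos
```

Product of odd numbers 1 to 4
`result` takes the values: 1 → 3

Answer: 3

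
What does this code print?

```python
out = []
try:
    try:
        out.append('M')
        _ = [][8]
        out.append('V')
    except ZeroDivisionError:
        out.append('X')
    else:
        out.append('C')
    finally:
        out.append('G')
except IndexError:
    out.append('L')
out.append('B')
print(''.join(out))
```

Execution trace: 'M' (try body) → 'G' (finally) → 'L' (outer except IndexError) → 'B' (after the try/except). Output: MGLB

Answer: MGLB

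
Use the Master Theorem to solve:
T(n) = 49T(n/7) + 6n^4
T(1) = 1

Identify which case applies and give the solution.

a=49, b=7, f(n)=6n^4. log_7(49) = 2. Since c=4 > 2 and the regularity condition holds (49(n/7)^4 = (49/7^4)n^4 with 49/7^4 < 1), Case 3 applies: T(n) = Θ(f(n)) = O(n^4).

Answer: O(n^4) - Case 3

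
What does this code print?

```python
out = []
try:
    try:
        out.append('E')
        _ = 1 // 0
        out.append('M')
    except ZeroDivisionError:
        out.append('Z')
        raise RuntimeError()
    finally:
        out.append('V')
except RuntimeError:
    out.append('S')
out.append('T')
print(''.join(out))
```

Execution trace: 'E' (inner try body) → 'Z' (inner except ZeroDivisionError) → 'V' (inner finally) → 'S' (outer except RuntimeError) → 'T' (after the try/except). Output: EZVST

Answer: EZVST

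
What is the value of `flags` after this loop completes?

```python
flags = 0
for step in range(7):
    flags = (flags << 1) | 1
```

Build 7 consecutive 1-bits: 0b1111111
`flags` takes the values: 0 → 1 → 3 → 7 → 15 → 31 → 63 → 127

Answer: 127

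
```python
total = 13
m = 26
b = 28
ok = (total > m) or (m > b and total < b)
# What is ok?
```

Trace:
`total = 13` → total = 13
`m = 26` → m = 26
`b = 28` → b = 28
`ok = (total > m) or (m > b and total < b)` → ok = False
So ok = False

Answer: False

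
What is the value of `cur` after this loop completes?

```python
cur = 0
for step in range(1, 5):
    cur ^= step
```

XOR of 1 to 4
`cur` takes the values: 0 → 1 → 3 → 0 → 4

Answer: 4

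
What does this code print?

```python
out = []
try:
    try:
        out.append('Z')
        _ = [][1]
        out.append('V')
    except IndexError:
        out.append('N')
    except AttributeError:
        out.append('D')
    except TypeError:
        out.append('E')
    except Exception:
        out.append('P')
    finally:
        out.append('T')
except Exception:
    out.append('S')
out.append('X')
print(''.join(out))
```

Execution trace: 'Z' (inner try body) → 'N' (inner except IndexError) → 'T' (inner finally) → 'X' (after the try/except). Output: ZNTX

Answer: ZNTX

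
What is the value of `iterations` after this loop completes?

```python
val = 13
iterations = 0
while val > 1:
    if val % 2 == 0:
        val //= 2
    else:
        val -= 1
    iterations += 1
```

Steps to reduce 13 to 1
`iterations` takes the values: 0 → 1 → 2 → 3 → 4 → 5

Answer: 5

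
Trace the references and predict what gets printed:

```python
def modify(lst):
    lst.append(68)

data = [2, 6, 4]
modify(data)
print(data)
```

Key concept: function modifies passed list.
Step by step:
`data = [2, 6, 4]` → data = [2, 6, 4]
`modify(data)` → data = [2, 6, 4, 68]
`print(data)` → prints [2, 6, 4, 68]

Answer: [2, 6, 4, 68]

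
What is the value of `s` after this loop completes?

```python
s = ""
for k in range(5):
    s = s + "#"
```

Repeat '#' 5 times
`s` takes the values: "" → "#" → "##" → "###" → "####" → "#####"

Answer: "#####"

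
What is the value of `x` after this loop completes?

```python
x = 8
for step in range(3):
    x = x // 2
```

Halve 3 times: 8 // 2^3 = 1
`x` takes the values: 8 → 4 → 2 → 1

Answer: 1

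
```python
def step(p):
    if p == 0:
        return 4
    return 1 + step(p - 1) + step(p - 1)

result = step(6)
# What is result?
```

step(p) = 1 + 2·step(p-1), step(0)=4. Closed form: (4+1)·2^6 - 1 = 319.

Answer: 319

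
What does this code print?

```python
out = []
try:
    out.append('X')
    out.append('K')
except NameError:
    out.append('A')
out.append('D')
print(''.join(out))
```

Execution trace: 'X' (try body) → 'K' (try body, no exception) → 'D' (after the try/except). Output: XKD

Answer: XKD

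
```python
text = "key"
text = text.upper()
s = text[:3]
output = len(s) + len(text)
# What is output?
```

Trace:
`text = "key"` → text = 'key'
`text = text.upper()` → text = 'KEY'
`s = text[:3]` → s = 'KEY'
`output = len(s) + len(text)` → output = 6
So output = 6

Answer: 6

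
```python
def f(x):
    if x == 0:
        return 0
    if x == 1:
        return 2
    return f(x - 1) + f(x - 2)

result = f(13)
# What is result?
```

Build up from base cases: f(0)=0, f(1)=2, f(2)=2, f(3)=4, f(4)=6, f(5)=10, f(6)=16, ..., f(13)=466

Answer: 466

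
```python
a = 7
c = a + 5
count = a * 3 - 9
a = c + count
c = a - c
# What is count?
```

Trace:
`a = 7` → a = 7
`c = a + 5` → c = 12
`count = a * 3 - 9` → count = 12
`a = c + count` → a = 24
`c = a - c` → c = 12
So count = 12

Answer: 12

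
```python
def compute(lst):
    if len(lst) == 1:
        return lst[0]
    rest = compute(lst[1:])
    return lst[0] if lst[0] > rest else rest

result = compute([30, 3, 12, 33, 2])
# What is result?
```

Recursive max over [30, 3, 12, 33, 2] = 33

Answer: 33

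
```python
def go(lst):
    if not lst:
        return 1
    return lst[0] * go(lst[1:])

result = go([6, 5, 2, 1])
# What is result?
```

Product over [6, 5, 2, 1] = 6 * 5 * 2 * 1 = 60

Answer: 60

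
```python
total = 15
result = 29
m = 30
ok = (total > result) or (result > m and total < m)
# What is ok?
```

Trace:
`total = 15` → total = 15
`result = 29` → result = 29
`m = 30` → m = 30
`ok = (total > result) or (result > m and total < m)` → ok = False
So ok = False

Answer: False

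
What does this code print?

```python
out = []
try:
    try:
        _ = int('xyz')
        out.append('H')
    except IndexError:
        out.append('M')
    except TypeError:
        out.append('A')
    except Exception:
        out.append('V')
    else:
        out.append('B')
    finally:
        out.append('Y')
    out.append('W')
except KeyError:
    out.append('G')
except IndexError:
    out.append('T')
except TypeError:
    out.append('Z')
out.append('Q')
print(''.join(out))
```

Execution trace: 'V' (inner except Exception) → 'Y' (inner finally) → 'W' (try body, no exception) → 'Q' (after the try/except). Output: VYWQ

Answer: VYWQ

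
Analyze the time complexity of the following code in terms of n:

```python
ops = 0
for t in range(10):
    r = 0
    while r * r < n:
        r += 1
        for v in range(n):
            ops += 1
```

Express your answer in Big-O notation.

Each loop level contributes: 1 × √n × n. Multiplying the contributions gives O(n√n).

Answer: O(n√n)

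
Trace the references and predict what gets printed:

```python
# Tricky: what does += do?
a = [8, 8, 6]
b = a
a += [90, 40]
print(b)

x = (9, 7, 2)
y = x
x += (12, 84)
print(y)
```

Key concept: += behavior differs for mutable vs immutable.
Step by step:
`a = [8, 8, 6]` → a = [8, 8, 6]
`b = a` → b = [8, 8, 6] (same object as a)
`a += [90, 40]` → a = [8, 8, 6, 90, 40] (same object as b); b = [8, 8, 6, 90, 40] (same object as a)
`print(b)` → prints [8, 8, 6, 90, 40]
`x = (9, 7, 2)` → x = (9, 7, 2)
`y = x` → y = (9, 7, 2)
`x += (12, 84)` → x = (9, 7, 2, 12, 84)
`print(y)` → prints (9, 7, 2)

Answer:
[8, 8, 6, 90, 40]
(9, 7, 2)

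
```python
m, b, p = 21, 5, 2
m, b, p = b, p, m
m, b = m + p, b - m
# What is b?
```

Trace:
`m, b, p = 21, 5, 2` → m = 21; b = 5; p = 2
`m, b, p = b, p, m` → m = 5; b = 2; p = 21
`m, b = m + p, b - m` → m = 26; b = -3
So b = -3

Answer: -3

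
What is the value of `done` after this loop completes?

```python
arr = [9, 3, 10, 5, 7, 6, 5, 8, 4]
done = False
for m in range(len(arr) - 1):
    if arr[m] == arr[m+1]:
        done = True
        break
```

Check consecutive duplicates in [9, 3, 10, 5, 7, 6, 5, 8, 4]
`done` takes the values: False

Answer: False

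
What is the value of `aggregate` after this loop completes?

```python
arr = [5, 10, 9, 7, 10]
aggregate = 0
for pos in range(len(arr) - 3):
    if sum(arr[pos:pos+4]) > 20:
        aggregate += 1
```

Count windows with sum > 20
`aggregate` takes the values: 0 → 1 → 2

Answer: 2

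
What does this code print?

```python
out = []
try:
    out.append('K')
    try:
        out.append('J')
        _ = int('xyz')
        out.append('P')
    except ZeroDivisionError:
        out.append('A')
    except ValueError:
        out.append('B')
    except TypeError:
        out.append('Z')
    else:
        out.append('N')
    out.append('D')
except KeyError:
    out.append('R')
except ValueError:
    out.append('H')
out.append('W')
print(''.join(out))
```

Execution trace: 'K' (try body) → 'J' (inner try body) → 'B' (inner except ValueError) → 'D' (try body, no exception) → 'W' (after the try/except). Output: KJBDW

Answer: KJBDW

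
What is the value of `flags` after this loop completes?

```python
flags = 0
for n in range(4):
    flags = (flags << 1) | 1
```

Build 4 consecutive 1-bits: 0b1111
`flags` takes the values: 0 → 1 → 3 → 7 → 15

Answer: 15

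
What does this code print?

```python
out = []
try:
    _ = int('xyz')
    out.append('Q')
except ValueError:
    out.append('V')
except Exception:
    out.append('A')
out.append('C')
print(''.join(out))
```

Execution trace: 'V' (except ValueError) → 'C' (after the try/except). Output: VC

Answer: VC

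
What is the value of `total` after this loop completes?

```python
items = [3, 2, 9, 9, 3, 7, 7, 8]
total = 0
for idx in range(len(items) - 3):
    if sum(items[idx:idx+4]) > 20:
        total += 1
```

Count windows with sum > 20
`total` takes the values: 0 → 1 → 2 → 3 → 4 → 5

Answer: 5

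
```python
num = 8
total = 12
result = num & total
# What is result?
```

Trace:
`num = 8` → num = 8
`total = 12` → total = 12
`result = num & total` → result = 8
So result = 8

Answer: 8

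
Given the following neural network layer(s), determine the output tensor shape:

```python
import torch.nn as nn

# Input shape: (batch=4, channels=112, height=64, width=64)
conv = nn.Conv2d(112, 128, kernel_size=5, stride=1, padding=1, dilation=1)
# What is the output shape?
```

Input: (4, 112, 64, 64) -> Output: (4, 128, 62, 62)

Answer: (4, 128, 62, 62)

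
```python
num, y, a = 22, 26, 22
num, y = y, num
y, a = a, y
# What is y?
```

Trace:
`num, y, a = 22, 26, 22` → num = 22; y = 26; a = 22
`num, y = y, num` → num = 26; y = 22
`y, a = a, y` → y = 22; a = 22
So y = 22

Answer: 22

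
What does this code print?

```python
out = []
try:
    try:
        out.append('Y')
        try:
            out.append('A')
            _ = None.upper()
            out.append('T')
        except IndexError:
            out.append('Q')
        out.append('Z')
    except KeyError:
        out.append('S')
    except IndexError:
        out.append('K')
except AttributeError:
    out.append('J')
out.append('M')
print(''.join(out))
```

Execution trace: 'Y' (try body) → 'A' (inner try body) → 'J' (outer except AttributeError) → 'M' (after the try/except). Output: YAJM

Answer: YAJM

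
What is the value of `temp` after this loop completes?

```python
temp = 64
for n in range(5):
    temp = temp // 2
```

Halve 5 times: 64 // 2^5 = 2
`temp` takes the values: 64 → 32 → 16 → 8 → 4 → 2

Answer: 2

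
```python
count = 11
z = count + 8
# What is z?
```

Trace:
`count = 11` → count = 11
`z = count + 8` → z = 19
So z = 19

Answer: 19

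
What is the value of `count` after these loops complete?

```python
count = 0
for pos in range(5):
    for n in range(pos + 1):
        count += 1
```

Triangle: 1 + 2 + ... + 5
`count` takes the values: 0 → 1 → 2 → 3 → 4 → 5 → 6 → 7 → 8 → 9 → 10 → 11 → 12 → 13 → 14 → 15

Answer: 15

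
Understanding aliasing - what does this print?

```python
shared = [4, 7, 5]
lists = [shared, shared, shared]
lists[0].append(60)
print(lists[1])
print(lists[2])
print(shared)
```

Key concept: list of same reference.
Step by step:
`shared = [4, 7, 5]` → shared = [4, 7, 5]
`lists = [shared, shared, shared]` → lists = [[4, 7, 5], [4, 7, 5], [4, 7, 5]]
`lists[0].append(60)` → shared = [4, 7, 5, 60]; lists = [[4, 7, 5, 60], [4, 7, 5, 60], [4, 7, 5, 60]]
`print(lists[1])` → prints [4, 7, 5, 60]
`print(lists[2])` → prints [4, 7, 5, 60]
`print(shared)` → prints [4, 7, 5, 60]

Answer:
[4, 7, 5, 60]
[4, 7, 5, 60]
[4, 7, 5, 60]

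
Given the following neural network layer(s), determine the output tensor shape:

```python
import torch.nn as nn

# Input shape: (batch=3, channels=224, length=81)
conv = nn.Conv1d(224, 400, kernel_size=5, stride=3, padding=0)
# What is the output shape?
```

Input: (3, 224, 81) -> Output: (3, 400, 26)

Answer: (3, 400, 26)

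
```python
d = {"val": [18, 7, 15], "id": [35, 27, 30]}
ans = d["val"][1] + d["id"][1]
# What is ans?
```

Trace:
`d = {"val": [18, 7, 15], "id": [35, 27, 30]}` → d = {'val': [18, 7, 15], 'id': [35, 27, 30]}
`ans = d["val"][1] + d["id"][1]` → ans = 34
So ans = 34

Answer: 34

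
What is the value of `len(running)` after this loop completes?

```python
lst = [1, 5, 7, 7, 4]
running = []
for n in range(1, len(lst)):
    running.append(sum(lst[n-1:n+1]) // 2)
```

Number of 2-element averages
`running` takes the values: [] → [3] → [3, 6] → [3, 6, 7] → [3, 6, 7, 5]
So `len(running)` = 4

Answer: 4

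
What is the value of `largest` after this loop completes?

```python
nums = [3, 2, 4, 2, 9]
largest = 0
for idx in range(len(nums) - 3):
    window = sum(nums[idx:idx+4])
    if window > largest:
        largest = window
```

Max sum of 4-element window in [3, 2, 4, 2, 9]
`largest` takes the values: 0 → 11 → 17

Answer: 17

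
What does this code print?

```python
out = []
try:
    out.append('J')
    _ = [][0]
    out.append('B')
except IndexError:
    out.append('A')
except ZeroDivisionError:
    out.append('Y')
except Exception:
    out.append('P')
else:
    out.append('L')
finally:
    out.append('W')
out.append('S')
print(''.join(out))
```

Execution trace: 'J' (try body) → 'A' (except IndexError) → 'W' (finally) → 'S' (after the try/except). Output: JAWS

Answer: JAWS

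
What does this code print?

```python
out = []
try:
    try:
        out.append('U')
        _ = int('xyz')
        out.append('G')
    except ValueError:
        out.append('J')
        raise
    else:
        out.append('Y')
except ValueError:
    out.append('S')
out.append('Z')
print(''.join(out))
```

Execution trace: 'U' (inner try body) → 'J' (inner except ValueError) → 'S' (outer except ValueError) → 'Z' (after the try/except). Output: UJSZ

Answer: UJSZ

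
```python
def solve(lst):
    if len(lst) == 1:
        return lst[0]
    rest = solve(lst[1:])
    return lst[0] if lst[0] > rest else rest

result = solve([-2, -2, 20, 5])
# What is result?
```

Recursive max over [-2, -2, 20, 5] = 20

Answer: 20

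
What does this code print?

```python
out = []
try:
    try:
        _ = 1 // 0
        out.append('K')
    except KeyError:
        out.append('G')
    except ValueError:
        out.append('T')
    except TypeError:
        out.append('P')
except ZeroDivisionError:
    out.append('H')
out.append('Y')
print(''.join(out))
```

Execution trace: 'H' (outer except ZeroDivisionError) → 'Y' (after the try/except). Output: HY

Answer: HY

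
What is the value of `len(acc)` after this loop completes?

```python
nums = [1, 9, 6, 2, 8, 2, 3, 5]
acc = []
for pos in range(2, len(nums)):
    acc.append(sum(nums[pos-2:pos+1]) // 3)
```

Number of 3-element averages
`acc` takes the values: [] → [5] → [5, 5] → [5, 5, 5] → [5, 5, 5, 4] → [5, 5, 5, 4, 4] → [5, 5, 5, 4, 4, 3]
So `len(acc)` = 6

Answer: 6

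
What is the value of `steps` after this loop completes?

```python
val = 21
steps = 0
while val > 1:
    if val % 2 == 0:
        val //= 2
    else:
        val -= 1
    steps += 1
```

Steps to reduce 21 to 1
`steps` takes the values: 0 → 1 → 2 → 3 → 4 → 5 → 6

Answer: 6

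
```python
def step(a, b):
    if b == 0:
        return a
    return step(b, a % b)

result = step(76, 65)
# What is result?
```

step(76, 65) -> step(65, 11) -> step(11, 10) -> step(10, 1) -> step(1, 0) -> 1

Answer: 1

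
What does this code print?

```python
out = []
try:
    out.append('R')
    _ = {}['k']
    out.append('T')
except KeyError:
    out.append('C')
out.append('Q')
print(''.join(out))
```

Execution trace: 'R' (try body) → 'C' (except KeyError) → 'Q' (after the try/except). Output: RCQ

Answer: RCQ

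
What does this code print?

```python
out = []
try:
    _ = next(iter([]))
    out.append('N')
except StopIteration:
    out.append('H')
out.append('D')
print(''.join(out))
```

Execution trace: 'H' (except StopIteration) → 'D' (after the try/except). Output: HD

Answer: HD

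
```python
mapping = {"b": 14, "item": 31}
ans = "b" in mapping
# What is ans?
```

Trace:
`mapping = {"b": 14, "item": 31}` → mapping = {'b': 14, 'item': 31}
`ans = "b" in mapping` → ans = True
So ans = True

Answer: True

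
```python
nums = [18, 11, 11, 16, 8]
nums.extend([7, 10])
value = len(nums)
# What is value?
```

Trace:
`nums = [18, 11, 11, 16, 8]` → nums = [18, 11, 11, 16, 8]
`nums.extend([7, 10])` → nums = [18, 11, 11, 16, 8, 7, 10]
`value = len(nums)` → value = 7
So value = 7

Answer: 7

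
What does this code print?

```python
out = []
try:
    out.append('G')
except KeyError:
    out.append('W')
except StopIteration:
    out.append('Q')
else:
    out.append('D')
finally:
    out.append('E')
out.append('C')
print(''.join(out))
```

Execution trace: 'G' (try body, no exception) → 'D' (else) → 'E' (finally) → 'C' (after the try/except). Output: GDEC

Answer: GDEC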